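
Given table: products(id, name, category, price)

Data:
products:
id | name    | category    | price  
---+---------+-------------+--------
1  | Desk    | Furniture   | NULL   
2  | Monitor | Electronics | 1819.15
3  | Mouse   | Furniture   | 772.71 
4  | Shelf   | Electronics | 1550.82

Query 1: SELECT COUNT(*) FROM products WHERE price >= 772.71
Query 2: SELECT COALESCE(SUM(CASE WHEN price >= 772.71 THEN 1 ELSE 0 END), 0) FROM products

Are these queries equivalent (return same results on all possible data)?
Yes, equivalent

Both queries return: [(3,)]

Reason: COUNT with WHERE vs conditional SUM (COALESCE handles empty-table NULL)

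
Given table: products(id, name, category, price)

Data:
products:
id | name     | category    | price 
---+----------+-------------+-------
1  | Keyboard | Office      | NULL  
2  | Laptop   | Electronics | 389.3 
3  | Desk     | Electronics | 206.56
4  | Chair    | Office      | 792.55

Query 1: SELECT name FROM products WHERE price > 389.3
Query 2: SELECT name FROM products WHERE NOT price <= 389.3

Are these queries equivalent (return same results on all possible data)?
Yes, equivalent

Both queries return: [('Chair',)]

Reason: Both filter price > 389.3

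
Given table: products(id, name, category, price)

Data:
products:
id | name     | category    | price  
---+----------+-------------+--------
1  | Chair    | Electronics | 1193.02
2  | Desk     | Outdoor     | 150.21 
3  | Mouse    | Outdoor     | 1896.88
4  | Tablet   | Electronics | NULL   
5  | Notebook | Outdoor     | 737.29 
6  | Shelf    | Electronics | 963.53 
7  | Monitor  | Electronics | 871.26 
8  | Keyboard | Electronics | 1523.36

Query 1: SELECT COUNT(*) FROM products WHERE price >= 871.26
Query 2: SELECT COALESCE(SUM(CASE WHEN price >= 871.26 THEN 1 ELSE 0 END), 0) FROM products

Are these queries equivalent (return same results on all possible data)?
Yes, equivalent

Both queries return: [(5,)]

Reason: COUNT with WHERE vs conditional SUM (COALESCE handles empty-table NULL)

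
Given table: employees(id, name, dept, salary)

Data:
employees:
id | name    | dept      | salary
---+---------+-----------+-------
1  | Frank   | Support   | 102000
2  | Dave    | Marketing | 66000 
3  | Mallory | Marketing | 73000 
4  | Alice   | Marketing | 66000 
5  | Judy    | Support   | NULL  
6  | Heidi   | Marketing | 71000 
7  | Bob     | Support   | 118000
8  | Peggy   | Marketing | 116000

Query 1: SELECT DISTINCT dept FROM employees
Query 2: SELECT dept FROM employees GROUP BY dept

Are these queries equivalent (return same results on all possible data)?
Yes, equivalent

Both queries return: [('Marketing',), ('Support',)]

Reason: Both get unique depts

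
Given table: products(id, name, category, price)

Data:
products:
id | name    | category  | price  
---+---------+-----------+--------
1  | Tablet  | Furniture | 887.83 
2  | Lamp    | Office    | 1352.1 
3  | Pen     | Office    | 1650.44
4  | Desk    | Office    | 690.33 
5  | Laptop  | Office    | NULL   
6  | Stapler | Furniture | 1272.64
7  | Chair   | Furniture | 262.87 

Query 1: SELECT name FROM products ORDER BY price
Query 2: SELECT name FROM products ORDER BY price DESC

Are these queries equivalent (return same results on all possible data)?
No, not equivalent

Query 1 returns: [('Laptop',), ('Chair',), ('Desk',), ('Tablet',), ('Stapler',), ('Lamp',), ('Pen',)]
Query 2 returns: [('Pen',), ('Lamp',), ('Stapler',), ('Tablet',), ('Desk',), ('Chair',), ('Laptop',)]

Reason: ASC vs DESC gives opposite ordering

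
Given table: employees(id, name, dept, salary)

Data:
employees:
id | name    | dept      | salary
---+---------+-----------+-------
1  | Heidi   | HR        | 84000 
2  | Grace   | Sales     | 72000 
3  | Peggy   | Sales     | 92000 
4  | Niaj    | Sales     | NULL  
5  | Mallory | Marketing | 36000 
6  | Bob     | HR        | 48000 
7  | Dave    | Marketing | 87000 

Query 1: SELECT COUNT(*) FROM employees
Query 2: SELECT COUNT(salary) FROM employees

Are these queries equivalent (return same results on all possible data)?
No, not equivalent

Query 1 returns: [(7,)]
Query 2 returns: [(6,)]

Reason: COUNT(*) includes NULLs, COUNT(column) excludes them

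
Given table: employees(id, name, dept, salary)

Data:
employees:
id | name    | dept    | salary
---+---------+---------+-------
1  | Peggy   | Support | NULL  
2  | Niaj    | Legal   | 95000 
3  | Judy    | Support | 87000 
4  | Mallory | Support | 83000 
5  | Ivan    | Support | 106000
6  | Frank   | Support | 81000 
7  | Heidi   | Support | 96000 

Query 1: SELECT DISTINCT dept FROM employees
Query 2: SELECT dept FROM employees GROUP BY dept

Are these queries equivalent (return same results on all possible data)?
Yes, equivalent

Both queries return: [('Legal',), ('Support',)]

Reason: Both get unique depts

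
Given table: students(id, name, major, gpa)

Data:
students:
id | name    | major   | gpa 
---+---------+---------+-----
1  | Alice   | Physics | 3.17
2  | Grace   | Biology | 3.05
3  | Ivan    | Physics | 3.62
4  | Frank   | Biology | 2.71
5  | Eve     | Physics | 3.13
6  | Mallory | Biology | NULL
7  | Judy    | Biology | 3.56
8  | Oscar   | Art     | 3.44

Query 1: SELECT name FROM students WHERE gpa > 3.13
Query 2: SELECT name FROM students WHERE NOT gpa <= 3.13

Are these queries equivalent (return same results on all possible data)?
Yes, equivalent

Both queries return: [('Alice',), ('Ivan',), ('Judy',), ('Oscar',)]

Reason: Both filter gpa > 3.13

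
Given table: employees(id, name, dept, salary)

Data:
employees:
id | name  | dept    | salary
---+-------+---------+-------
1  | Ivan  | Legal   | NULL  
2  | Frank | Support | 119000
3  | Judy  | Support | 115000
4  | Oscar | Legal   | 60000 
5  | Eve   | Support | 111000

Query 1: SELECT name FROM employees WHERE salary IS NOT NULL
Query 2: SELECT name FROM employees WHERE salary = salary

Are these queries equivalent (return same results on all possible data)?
Yes, equivalent

Both queries return: [('Eve',), ('Frank',), ('Judy',), ('Oscar',)]

Reason: IS NOT NULL vs self-equality (both exclude NULLs)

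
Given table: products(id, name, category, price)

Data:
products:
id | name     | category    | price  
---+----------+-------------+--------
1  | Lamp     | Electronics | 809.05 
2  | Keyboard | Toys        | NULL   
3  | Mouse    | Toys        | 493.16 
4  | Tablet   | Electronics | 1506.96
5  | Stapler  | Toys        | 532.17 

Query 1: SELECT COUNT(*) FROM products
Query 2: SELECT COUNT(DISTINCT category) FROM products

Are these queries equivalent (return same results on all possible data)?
No, not equivalent

Query 1 returns: [(5,)]
Query 2 returns: [(2,)]

Reason: COUNT(*) counts rows, COUNT(DISTINCT category) counts unique categorys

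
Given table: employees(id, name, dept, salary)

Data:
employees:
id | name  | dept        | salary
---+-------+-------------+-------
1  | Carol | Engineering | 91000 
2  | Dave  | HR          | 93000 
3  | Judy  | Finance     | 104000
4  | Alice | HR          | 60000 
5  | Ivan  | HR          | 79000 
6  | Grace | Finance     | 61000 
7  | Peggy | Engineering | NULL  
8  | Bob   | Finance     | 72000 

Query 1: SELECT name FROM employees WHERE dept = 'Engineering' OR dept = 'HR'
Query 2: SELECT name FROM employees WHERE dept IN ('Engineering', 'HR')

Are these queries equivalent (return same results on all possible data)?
Yes, equivalent

Both queries return: [('Alice',), ('Carol',), ('Dave',), ('Ivan',), ('Peggy',)]

Reason: OR vs IN are equivalent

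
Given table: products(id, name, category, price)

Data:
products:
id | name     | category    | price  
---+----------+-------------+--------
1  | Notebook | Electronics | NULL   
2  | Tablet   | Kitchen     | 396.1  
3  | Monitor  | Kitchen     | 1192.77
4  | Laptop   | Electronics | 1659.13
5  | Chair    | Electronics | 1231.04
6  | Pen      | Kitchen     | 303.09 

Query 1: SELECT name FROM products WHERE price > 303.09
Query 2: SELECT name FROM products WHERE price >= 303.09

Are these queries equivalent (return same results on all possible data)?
No, not equivalent

Query 1 returns: [('Tablet',), ('Monitor',), ('Laptop',), ('Chair',)]
Query 2 returns: [('Tablet',), ('Monitor',), ('Laptop',), ('Chair',), ('Pen',)]

Reason: > vs >= gives different results when price = 303.09 exists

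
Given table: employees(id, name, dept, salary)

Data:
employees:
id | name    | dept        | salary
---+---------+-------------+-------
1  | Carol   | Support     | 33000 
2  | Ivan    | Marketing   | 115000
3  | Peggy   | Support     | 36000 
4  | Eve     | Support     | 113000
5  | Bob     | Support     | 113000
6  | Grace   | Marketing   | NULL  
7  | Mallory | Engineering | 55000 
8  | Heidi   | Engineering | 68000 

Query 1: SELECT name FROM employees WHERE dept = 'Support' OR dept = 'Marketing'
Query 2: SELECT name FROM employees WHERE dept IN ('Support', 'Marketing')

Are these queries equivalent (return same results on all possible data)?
Yes, equivalent

Both queries return: [('Bob',), ('Carol',), ('Eve',), ('Grace',), ('Ivan',), ('Peggy',)]

Reason: OR vs IN are equivalent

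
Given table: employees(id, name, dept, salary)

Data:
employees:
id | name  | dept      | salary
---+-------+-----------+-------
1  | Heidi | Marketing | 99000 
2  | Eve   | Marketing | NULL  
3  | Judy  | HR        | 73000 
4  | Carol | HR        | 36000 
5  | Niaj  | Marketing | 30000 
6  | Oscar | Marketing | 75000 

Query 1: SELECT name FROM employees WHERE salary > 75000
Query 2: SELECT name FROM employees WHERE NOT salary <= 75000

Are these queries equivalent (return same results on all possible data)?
Yes, equivalent

Both queries return: [('Heidi',)]

Reason: Both filter salary > 75000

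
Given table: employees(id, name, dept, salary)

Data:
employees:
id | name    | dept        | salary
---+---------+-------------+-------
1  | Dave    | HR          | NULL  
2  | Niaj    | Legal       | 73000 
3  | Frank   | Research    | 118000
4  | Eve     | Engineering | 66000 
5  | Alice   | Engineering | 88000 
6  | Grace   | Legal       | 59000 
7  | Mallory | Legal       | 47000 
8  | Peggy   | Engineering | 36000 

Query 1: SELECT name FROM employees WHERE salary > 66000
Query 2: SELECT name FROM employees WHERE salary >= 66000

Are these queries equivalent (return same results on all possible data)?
No, not equivalent

Query 1 returns: [('Niaj',), ('Frank',), ('Alice',)]
Query 2 returns: [('Niaj',), ('Frank',), ('Eve',), ('Alice',)]

Reason: > vs >= gives different results when salary = 66000 exists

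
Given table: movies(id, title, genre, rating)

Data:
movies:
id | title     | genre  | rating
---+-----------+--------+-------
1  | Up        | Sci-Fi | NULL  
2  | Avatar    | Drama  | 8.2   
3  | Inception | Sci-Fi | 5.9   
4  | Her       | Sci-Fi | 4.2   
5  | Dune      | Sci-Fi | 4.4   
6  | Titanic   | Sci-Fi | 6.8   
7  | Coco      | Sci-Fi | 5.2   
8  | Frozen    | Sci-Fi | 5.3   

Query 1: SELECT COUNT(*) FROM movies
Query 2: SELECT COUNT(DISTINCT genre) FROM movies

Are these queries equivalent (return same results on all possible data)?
No, not equivalent

Query 1 returns: [(8,)]
Query 2 returns: [(2,)]

Reason: COUNT(*) counts rows, COUNT(DISTINCT genre) counts unique genres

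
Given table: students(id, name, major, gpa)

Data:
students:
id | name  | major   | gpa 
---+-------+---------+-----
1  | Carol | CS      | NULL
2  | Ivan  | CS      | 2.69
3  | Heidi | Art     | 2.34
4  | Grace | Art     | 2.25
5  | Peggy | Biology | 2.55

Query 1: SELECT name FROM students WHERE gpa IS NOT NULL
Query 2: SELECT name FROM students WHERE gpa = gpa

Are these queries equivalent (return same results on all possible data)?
Yes, equivalent

Both queries return: [('Grace',), ('Heidi',), ('Ivan',), ('Peggy',)]

Reason: IS NOT NULL vs self-equality (both exclude NULLs)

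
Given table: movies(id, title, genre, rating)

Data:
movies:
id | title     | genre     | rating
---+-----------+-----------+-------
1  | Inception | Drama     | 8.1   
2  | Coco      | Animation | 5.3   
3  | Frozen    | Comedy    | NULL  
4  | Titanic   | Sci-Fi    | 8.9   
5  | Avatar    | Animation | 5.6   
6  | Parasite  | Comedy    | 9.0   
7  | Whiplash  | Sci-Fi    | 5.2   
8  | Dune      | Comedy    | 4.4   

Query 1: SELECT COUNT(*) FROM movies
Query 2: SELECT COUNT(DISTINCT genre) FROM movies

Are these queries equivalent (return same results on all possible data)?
No, not equivalent

Query 1 returns: [(8,)]
Query 2 returns: [(4,)]

Reason: COUNT(*) counts rows, COUNT(DISTINCT genre) counts unique genres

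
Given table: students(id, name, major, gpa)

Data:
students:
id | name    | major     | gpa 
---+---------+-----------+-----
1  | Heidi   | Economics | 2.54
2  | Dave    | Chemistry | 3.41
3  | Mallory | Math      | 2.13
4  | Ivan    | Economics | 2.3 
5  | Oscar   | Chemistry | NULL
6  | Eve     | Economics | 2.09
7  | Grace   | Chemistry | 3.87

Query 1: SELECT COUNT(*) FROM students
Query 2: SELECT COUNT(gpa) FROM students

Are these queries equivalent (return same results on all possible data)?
No, not equivalent

Query 1 returns: [(7,)]
Query 2 returns: [(6,)]

Reason: COUNT(*) includes NULLs, COUNT(column) excludes them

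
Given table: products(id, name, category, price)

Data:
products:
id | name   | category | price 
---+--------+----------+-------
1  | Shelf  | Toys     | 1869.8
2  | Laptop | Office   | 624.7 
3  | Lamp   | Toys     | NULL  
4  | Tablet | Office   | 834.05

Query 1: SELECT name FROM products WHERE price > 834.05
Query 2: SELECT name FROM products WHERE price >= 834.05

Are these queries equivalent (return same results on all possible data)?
No, not equivalent

Query 1 returns: [('Shelf',)]
Query 2 returns: [('Shelf',), ('Tablet',)]

Reason: > vs >= gives different results when price = 834.05 exists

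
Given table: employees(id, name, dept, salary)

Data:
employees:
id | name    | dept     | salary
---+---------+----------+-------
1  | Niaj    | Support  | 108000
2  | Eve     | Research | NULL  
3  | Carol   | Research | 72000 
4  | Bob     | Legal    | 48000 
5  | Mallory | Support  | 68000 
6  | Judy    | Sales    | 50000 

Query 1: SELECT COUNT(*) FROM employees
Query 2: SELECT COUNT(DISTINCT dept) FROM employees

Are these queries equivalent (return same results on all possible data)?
No, not equivalent

Query 1 returns: [(6,)]
Query 2 returns: [(4,)]

Reason: COUNT(*) counts rows, COUNT(DISTINCT dept) counts unique depts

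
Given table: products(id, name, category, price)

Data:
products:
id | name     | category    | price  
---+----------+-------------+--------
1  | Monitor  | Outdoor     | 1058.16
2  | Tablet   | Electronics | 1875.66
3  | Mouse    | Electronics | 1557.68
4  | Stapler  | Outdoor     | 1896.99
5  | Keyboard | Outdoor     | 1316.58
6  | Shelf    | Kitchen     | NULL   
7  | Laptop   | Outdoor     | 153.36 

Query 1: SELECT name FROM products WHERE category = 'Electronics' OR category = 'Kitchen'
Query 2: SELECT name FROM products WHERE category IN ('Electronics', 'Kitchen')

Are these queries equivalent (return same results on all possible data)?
Yes, equivalent

Both queries return: [('Mouse',), ('Shelf',), ('Tablet',)]

Reason: OR vs IN are equivalent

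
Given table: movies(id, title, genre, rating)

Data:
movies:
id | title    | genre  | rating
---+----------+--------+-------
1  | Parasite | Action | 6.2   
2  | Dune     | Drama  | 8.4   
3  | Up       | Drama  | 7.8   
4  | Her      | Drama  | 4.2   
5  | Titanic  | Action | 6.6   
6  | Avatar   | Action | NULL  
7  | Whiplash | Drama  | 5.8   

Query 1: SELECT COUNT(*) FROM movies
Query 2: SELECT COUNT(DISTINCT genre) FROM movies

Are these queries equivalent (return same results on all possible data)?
No, not equivalent

Query 1 returns: [(7,)]
Query 2 returns: [(2,)]

Reason: COUNT(*) counts rows, COUNT(DISTINCT genre) counts unique genres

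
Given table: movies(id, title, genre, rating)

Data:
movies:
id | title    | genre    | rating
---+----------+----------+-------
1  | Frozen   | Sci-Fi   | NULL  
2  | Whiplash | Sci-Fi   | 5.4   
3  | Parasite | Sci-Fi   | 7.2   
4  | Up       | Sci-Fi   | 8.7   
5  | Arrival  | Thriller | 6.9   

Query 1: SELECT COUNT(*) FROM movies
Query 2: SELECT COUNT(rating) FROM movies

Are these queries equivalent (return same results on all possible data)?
No, not equivalent

Query 1 returns: [(5,)]
Query 2 returns: [(4,)]

Reason: COUNT(*) includes NULLs, COUNT(column) excludes them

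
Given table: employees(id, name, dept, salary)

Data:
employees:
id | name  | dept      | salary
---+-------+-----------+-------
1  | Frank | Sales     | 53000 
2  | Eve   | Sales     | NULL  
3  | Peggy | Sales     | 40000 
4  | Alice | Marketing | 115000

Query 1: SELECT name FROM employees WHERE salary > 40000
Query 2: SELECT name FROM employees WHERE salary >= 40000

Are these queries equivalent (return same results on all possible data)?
No, not equivalent

Query 1 returns: [('Frank',), ('Alice',)]
Query 2 returns: [('Frank',), ('Peggy',), ('Alice',)]

Reason: > vs >= gives different results when salary = 40000 exists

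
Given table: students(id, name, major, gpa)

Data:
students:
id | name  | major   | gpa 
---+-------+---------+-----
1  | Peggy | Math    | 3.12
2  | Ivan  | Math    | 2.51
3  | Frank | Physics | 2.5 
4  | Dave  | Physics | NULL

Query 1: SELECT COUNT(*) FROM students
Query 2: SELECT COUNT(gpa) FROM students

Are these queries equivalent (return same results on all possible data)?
No, not equivalent

Query 1 returns: [(4,)]
Query 2 returns: [(3,)]

Reason: COUNT(*) includes NULLs, COUNT(column) excludes them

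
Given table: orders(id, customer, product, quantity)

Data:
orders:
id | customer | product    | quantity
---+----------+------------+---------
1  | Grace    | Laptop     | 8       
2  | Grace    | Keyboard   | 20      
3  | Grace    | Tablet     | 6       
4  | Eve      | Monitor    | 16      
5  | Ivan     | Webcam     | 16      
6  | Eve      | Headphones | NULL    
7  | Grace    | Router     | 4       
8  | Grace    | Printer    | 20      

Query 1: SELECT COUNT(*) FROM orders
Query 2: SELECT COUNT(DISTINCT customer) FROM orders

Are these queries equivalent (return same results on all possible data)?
No, not equivalent

Query 1 returns: [(8,)]
Query 2 returns: [(3,)]

Reason: COUNT(*) counts rows, COUNT(DISTINCT customer) counts unique customers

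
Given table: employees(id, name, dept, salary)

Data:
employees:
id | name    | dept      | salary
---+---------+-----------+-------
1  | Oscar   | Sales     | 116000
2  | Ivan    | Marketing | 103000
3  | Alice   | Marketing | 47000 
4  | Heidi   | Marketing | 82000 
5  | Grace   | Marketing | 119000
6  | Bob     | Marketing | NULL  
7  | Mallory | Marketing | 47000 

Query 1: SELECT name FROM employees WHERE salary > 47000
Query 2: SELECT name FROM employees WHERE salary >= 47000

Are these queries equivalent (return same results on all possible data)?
No, not equivalent

Query 1 returns: [('Oscar',), ('Ivan',), ('Heidi',), ('Grace',)]
Query 2 returns: [('Oscar',), ('Ivan',), ('Alice',), ('Heidi',), ('Grace',), ('Mallory',)]

Reason: > vs >= gives different results when salary = 47000 exists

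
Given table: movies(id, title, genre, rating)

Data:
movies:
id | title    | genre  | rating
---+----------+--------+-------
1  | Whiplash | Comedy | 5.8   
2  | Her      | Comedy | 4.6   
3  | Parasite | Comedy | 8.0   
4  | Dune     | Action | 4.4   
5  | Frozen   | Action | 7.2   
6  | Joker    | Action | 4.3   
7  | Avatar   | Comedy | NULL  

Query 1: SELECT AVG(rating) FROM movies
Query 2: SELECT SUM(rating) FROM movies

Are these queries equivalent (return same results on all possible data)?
No, not equivalent

Query 1 returns: [(5.716666666666666,)]
Query 2 returns: [(34.3,)]

Reason: AVG vs SUM give different aggregate values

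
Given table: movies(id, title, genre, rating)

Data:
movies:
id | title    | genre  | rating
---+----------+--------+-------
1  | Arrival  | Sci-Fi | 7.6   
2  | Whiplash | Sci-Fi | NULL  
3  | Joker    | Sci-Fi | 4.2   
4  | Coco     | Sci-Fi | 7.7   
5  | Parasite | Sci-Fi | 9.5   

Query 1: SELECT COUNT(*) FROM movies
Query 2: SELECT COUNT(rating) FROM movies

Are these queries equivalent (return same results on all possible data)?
No, not equivalent

Query 1 returns: [(5,)]
Query 2 returns: [(4,)]

Reason: COUNT(*) includes NULLs, COUNT(column) excludes them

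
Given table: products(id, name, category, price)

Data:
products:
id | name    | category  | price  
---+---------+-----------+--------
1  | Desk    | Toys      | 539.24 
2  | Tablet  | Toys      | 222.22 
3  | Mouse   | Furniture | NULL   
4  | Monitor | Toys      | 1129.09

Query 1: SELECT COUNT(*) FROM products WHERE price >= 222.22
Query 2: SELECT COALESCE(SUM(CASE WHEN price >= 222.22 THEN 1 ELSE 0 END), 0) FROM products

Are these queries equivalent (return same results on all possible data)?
Yes, equivalent

Both queries return: [(3,)]

Reason: COUNT with WHERE vs conditional SUM (COALESCE handles empty-table NULL)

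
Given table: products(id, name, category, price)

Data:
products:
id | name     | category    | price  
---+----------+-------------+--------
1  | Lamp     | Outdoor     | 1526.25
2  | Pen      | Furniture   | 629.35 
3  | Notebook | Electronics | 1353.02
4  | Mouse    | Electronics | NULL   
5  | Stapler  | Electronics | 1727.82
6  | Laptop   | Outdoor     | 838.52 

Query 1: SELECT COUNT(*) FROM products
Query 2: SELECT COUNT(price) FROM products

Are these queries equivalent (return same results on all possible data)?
No, not equivalent

Query 1 returns: [(6,)]
Query 2 returns: [(5,)]

Reason: COUNT(*) includes NULLs, COUNT(column) excludes them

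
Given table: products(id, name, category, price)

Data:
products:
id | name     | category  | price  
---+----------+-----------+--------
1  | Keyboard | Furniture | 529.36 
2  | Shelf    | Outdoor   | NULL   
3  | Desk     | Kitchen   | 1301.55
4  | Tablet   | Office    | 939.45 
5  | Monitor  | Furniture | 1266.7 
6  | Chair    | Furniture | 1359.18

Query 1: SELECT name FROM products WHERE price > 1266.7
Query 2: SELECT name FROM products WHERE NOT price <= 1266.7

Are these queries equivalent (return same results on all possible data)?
Yes, equivalent

Both queries return: [('Chair',), ('Desk',)]

Reason: Both filter price > 1266.7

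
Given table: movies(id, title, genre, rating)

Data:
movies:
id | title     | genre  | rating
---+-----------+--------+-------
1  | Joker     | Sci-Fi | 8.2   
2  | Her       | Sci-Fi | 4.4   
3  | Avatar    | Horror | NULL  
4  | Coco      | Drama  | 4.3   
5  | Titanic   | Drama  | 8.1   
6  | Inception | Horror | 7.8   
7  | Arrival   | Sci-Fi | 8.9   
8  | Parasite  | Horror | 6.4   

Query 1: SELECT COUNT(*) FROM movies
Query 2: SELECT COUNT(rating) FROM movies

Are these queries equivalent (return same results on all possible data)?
No, not equivalent

Query 1 returns: [(8,)]
Query 2 returns: [(7,)]

Reason: COUNT(*) includes NULLs, COUNT(column) excludes them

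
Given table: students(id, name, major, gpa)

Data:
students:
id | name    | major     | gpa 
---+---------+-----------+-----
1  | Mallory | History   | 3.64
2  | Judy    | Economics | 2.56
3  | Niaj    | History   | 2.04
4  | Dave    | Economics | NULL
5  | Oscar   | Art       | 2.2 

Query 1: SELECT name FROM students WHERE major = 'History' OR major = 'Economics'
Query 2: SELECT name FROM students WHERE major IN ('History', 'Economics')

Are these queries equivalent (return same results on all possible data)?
Yes, equivalent

Both queries return: [('Dave',), ('Judy',), ('Mallory',), ('Niaj',)]

Reason: OR vs IN are equivalent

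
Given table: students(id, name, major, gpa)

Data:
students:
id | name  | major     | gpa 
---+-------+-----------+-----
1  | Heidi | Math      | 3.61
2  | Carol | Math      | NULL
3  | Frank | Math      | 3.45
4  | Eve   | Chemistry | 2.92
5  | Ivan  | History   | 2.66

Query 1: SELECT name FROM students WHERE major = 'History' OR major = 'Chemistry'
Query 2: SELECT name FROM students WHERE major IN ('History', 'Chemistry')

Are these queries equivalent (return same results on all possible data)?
Yes, equivalent

Both queries return: [('Eve',), ('Ivan',)]

Reason: OR vs IN are equivalent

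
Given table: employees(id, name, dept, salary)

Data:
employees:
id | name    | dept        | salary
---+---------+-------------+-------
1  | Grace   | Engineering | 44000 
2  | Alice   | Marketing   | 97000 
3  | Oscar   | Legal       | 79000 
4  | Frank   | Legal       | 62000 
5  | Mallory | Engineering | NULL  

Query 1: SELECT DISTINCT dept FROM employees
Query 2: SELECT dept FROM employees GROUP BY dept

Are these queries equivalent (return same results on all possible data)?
Yes, equivalent

Both queries return: [('Engineering',), ('Legal',), ('Marketing',)]

Reason: Both get unique depts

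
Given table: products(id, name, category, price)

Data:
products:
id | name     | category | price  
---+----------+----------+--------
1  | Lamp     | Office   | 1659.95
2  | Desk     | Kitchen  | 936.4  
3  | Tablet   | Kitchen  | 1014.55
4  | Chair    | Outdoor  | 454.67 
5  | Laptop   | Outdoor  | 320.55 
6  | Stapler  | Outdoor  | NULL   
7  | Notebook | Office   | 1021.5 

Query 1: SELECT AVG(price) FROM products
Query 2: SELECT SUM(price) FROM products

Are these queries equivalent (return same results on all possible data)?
No, not equivalent

Query 1 returns: [(901.27,)]
Query 2 returns: [(5407.62,)]

Reason: AVG vs SUM give different aggregate values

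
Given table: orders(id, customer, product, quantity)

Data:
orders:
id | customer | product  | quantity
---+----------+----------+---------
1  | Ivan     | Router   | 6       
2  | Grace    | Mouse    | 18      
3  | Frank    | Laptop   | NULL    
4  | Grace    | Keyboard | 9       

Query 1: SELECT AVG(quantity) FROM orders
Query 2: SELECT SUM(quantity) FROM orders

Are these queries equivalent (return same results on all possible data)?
No, not equivalent

Query 1 returns: [(11.0,)]
Query 2 returns: [(33,)]

Reason: AVG vs SUM give different aggregate values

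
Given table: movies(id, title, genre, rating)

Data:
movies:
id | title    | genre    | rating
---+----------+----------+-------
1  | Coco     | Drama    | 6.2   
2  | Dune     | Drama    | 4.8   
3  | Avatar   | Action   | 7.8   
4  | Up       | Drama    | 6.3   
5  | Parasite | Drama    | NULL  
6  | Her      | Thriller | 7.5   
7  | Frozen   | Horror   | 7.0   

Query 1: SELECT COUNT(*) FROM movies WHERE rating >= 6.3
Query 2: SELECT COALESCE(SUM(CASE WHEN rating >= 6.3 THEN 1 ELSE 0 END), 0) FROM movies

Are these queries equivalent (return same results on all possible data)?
Yes, equivalent

Both queries return: [(4,)]

Reason: COUNT with WHERE vs conditional SUM (COALESCE handles empty-table NULL)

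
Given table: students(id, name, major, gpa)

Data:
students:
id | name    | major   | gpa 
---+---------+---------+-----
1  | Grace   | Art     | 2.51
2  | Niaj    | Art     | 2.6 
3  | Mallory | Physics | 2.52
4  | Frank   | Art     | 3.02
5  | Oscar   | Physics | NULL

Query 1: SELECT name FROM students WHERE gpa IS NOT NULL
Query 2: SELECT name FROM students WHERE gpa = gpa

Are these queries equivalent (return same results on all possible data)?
Yes, equivalent

Both queries return: [('Frank',), ('Grace',), ('Mallory',), ('Niaj',)]

Reason: IS NOT NULL vs self-equality (both exclude NULLs)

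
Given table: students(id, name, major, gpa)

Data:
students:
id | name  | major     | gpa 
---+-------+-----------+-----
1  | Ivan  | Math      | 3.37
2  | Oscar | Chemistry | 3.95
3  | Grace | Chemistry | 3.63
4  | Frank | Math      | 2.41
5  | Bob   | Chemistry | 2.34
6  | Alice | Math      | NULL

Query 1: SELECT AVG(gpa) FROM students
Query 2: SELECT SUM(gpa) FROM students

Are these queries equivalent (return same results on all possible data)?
No, not equivalent

Query 1 returns: [(3.1399999999999997,)]
Query 2 returns: [(15.7,)]

Reason: AVG vs SUM give different aggregate values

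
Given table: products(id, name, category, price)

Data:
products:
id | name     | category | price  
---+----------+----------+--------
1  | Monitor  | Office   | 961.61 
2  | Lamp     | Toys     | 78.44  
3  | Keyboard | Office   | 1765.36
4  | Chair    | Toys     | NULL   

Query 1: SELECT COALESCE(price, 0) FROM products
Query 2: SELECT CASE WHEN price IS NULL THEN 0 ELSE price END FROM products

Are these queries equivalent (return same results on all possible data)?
Yes, equivalent

Both queries return: [(0,), (78.44,), (961.61,), (1765.36,)]

Reason: COALESCE vs CASE for NULL handling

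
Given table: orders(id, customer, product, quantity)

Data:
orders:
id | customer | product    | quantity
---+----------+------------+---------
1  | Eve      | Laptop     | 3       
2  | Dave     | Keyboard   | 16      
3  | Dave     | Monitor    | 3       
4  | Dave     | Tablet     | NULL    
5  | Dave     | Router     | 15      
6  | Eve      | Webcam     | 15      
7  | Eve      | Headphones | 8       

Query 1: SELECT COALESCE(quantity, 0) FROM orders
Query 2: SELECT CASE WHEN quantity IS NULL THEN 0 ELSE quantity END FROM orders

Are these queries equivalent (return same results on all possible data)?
Yes, equivalent

Both queries return: [(0,), (3,), (3,), (8,), (15,), (15,), (16,)]

Reason: COALESCE vs CASE for NULL handling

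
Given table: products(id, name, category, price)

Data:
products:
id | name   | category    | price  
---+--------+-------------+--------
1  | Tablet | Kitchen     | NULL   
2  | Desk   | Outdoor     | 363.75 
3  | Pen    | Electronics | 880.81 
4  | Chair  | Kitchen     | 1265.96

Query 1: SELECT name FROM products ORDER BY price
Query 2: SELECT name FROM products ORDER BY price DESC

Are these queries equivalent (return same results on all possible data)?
No, not equivalent

Query 1 returns: [('Tablet',), ('Desk',), ('Pen',), ('Chair',)]
Query 2 returns: [('Chair',), ('Pen',), ('Desk',), ('Tablet',)]

Reason: ASC vs DESC gives opposite ordering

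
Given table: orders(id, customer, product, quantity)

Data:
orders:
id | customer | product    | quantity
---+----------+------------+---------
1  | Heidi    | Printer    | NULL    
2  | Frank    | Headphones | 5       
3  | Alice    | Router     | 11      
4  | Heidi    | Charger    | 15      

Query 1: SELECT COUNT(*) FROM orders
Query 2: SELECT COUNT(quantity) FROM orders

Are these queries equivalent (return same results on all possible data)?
No, not equivalent

Query 1 returns: [(4,)]
Query 2 returns: [(3,)]

Reason: COUNT(*) includes NULLs, COUNT(column) excludes them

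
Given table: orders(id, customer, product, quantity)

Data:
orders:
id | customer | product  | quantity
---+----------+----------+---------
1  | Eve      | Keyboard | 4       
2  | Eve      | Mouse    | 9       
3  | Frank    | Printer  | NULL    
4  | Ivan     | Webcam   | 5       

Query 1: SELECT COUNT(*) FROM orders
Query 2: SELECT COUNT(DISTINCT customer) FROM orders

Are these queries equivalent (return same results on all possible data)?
No, not equivalent

Query 1 returns: [(4,)]
Query 2 returns: [(3,)]

Reason: COUNT(*) counts rows, COUNT(DISTINCT customer) counts unique customers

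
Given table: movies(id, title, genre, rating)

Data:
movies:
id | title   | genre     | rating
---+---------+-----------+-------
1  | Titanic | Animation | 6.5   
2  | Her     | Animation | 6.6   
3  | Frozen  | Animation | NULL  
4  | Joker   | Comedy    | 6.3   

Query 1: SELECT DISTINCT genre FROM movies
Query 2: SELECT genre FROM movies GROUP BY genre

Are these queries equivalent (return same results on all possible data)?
Yes, equivalent

Both queries return: [('Animation',), ('Comedy',)]

Reason: Both get unique genres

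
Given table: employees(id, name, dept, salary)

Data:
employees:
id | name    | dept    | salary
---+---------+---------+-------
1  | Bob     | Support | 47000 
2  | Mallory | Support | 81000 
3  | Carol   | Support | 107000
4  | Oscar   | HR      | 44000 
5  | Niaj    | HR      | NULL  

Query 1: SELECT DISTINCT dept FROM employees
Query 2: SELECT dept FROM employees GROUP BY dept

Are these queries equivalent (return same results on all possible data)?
Yes, equivalent

Both queries return: [('HR',), ('Support',)]

Reason: Both get unique depts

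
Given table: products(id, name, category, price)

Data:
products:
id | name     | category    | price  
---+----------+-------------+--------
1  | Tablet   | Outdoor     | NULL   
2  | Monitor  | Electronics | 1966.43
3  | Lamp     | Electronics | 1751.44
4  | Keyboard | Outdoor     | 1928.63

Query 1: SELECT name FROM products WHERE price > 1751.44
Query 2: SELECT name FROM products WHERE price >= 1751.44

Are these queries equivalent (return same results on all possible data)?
No, not equivalent

Query 1 returns: [('Monitor',), ('Keyboard',)]
Query 2 returns: [('Monitor',), ('Lamp',), ('Keyboard',)]

Reason: > vs >= gives different results when price = 1751.44 exists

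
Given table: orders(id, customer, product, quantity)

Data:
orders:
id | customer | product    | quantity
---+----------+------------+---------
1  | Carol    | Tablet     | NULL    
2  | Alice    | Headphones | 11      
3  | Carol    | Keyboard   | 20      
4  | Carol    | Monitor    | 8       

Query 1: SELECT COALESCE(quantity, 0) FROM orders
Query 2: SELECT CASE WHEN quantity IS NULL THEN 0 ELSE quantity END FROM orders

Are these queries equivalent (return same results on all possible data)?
Yes, equivalent

Both queries return: [(0,), (8,), (11,), (20,)]

Reason: COALESCE vs CASE for NULL handling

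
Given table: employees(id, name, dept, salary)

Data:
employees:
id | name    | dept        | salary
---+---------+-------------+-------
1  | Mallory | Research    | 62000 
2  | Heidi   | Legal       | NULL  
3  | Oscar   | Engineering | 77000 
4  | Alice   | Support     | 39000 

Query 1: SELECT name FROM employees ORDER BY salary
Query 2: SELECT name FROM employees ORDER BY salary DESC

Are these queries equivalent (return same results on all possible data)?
No, not equivalent

Query 1 returns: [('Heidi',), ('Alice',), ('Mallory',), ('Oscar',)]
Query 2 returns: [('Oscar',), ('Mallory',), ('Alice',), ('Heidi',)]

Reason: ASC vs DESC gives opposite ordering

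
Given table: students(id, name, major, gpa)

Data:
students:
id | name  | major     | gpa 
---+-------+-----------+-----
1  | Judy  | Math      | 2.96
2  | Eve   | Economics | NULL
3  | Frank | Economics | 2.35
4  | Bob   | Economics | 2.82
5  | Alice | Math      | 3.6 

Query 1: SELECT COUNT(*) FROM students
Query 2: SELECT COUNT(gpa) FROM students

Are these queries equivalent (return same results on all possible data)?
No, not equivalent

Query 1 returns: [(5,)]
Query 2 returns: [(4,)]

Reason: COUNT(*) includes NULLs, COUNT(column) excludes them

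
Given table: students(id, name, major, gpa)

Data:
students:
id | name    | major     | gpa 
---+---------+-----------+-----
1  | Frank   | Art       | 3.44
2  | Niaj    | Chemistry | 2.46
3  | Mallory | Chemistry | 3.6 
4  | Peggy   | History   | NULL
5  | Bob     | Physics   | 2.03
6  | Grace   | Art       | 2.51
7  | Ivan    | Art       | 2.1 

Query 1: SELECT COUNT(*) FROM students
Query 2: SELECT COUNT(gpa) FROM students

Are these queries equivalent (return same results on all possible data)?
No, not equivalent

Query 1 returns: [(7,)]
Query 2 returns: [(6,)]

Reason: COUNT(*) includes NULLs, COUNT(column) excludes them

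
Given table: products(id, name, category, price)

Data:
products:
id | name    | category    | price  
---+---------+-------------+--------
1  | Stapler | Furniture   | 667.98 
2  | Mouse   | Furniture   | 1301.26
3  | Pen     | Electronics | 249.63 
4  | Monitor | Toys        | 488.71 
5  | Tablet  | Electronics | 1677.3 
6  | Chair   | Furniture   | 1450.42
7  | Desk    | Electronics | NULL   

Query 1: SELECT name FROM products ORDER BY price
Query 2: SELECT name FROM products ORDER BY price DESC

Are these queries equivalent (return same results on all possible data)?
No, not equivalent

Query 1 returns: [('Desk',), ('Pen',), ('Monitor',), ('Stapler',), ('Mouse',), ('Chair',), ('Tablet',)]
Query 2 returns: [('Tablet',), ('Chair',), ('Mouse',), ('Stapler',), ('Monitor',), ('Pen',), ('Desk',)]

Reason: ASC vs DESC gives opposite ordering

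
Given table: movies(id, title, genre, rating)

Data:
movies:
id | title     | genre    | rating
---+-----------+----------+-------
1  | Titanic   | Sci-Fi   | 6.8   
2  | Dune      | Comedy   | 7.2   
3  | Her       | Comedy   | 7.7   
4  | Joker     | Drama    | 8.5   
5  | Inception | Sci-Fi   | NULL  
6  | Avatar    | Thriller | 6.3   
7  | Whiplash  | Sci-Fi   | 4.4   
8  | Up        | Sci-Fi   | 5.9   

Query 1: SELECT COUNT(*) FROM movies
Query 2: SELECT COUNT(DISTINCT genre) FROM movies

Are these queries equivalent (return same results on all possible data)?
No, not equivalent

Query 1 returns: [(8,)]
Query 2 returns: [(4,)]

Reason: COUNT(*) counts rows, COUNT(DISTINCT genre) counts unique genres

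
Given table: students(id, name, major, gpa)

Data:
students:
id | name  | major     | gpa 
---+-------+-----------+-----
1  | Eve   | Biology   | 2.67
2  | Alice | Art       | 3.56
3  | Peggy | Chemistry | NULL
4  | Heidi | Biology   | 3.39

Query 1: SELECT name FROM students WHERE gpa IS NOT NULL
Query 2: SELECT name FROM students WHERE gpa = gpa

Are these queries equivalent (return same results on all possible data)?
Yes, equivalent

Both queries return: [('Alice',), ('Eve',), ('Heidi',)]

Reason: IS NOT NULL vs self-equality (both exclude NULLs)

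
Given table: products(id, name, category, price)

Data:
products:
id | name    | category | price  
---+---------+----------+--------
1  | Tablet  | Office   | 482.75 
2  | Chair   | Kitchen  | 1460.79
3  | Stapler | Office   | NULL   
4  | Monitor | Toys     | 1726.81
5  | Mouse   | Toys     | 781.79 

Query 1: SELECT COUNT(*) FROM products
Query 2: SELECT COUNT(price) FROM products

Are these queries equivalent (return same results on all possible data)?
No, not equivalent

Query 1 returns: [(5,)]
Query 2 returns: [(4,)]

Reason: COUNT(*) includes NULLs, COUNT(column) excludes them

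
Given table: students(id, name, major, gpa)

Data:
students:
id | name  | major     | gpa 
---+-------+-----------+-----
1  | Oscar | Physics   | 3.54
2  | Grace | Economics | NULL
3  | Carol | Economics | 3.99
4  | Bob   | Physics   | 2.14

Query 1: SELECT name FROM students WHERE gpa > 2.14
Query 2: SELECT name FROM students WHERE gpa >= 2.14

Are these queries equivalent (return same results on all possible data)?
No, not equivalent

Query 1 returns: [('Oscar',), ('Carol',)]
Query 2 returns: [('Oscar',), ('Carol',), ('Bob',)]

Reason: > vs >= gives different results when gpa = 2.14 exists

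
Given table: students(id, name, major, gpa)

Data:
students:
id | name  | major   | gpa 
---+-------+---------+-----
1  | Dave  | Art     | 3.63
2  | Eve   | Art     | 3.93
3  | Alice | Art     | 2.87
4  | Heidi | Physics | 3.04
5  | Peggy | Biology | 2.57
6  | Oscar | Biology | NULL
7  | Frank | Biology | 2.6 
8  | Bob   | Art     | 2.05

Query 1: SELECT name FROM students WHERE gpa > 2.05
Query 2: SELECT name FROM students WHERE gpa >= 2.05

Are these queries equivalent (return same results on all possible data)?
No, not equivalent

Query 1 returns: [('Dave',), ('Eve',), ('Alice',), ('Heidi',), ('Peggy',), ('Frank',)]
Query 2 returns: [('Dave',), ('Eve',), ('Alice',), ('Heidi',), ('Peggy',), ('Frank',), ('Bob',)]

Reason: > vs >= gives different results when gpa = 2.05 exists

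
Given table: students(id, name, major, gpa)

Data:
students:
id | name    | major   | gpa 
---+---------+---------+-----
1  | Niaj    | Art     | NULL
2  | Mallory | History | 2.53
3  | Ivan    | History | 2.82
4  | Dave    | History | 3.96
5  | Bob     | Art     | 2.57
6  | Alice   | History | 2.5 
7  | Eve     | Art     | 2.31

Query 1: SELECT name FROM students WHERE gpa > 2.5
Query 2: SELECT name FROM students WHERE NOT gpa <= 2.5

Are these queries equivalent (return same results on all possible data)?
Yes, equivalent

Both queries return: [('Bob',), ('Dave',), ('Ivan',), ('Mallory',)]

Reason: Both filter gpa > 2.5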